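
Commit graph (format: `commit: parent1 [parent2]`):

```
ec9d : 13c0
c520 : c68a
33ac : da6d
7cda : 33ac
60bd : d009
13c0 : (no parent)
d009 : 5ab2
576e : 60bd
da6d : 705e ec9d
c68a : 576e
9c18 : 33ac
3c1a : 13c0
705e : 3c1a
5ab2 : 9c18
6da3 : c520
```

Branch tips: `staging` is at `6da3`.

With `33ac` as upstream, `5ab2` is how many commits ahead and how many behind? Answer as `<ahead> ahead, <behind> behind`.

Reachable from 5ab2: {13c0, 33ac, 3c1a, 5ab2, 705e, 9c18, da6d, ec9d}.
Reachable from 33ac: {13c0, 33ac, 3c1a, 705e, da6d, ec9d}.
Only in 5ab2's history (ahead): {5ab2, 9c18} — 2.
Only in 33ac's history (behind): {} — 0.

2 ahead, 0 behind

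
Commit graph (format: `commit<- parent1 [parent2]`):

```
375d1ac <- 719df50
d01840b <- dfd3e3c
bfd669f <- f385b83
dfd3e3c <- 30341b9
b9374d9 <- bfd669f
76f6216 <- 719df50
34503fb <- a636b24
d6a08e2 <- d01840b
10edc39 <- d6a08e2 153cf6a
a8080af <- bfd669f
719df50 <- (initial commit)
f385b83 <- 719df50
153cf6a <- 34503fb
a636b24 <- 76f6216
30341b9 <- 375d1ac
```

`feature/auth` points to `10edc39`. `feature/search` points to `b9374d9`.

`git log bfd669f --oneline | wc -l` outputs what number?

3

Walking parent pointers from bfd669f: reachable set = {719df50, bfd669f, f385b83}.
That is 3 commits.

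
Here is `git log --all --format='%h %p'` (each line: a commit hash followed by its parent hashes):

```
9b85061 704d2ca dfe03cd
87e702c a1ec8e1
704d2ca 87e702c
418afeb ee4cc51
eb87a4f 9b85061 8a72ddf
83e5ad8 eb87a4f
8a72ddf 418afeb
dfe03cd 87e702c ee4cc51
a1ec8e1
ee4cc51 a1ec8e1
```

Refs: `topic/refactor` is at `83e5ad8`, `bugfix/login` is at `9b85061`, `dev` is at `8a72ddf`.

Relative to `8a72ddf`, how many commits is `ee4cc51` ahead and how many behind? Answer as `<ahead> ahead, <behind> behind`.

0 ahead, 2 behind

Reachable from ee4cc51: {a1ec8e1, ee4cc51}.
Reachable from 8a72ddf: {418afeb, 8a72ddf, a1ec8e1, ee4cc51}.
Only in ee4cc51's history (ahead): {} — 0.
Only in 8a72ddf's history (behind): {418afeb, 8a72ddf} — 2.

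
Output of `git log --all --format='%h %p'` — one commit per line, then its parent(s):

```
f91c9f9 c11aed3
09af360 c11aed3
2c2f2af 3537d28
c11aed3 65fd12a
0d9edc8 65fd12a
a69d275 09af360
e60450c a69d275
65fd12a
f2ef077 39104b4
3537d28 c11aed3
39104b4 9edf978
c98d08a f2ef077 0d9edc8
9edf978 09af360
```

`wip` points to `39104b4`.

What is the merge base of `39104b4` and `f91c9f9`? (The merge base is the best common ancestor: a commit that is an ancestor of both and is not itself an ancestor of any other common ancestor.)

c11aed3

Ancestors of 39104b4: {09af360, 39104b4, 65fd12a, 9edf978, c11aed3}.
Ancestors of f91c9f9: {65fd12a, c11aed3, f91c9f9}.
Common ancestors: {65fd12a, c11aed3}.
Among these, c11aed3 is not an ancestor of any other common ancestor — it is the merge base.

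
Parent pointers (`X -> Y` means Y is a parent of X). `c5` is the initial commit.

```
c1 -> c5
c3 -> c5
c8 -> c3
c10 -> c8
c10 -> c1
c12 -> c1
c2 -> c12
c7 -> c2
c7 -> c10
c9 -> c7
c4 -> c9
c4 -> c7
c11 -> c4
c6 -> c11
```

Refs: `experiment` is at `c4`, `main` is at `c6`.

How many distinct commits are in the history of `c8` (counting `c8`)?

Walking parent pointers from c8: reachable set = {c3, c5, c8}.
That is 3 commits.

3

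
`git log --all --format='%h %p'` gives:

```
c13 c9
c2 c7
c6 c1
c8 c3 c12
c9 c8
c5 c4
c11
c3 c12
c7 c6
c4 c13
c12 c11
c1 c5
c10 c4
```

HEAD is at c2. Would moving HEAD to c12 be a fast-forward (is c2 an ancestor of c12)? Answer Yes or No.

A fast-forward from c2 to c12 is possible iff c2 is an ancestor of c12.
Ancestors of c12: {c11, c12}.
c2 is not among them, so fast-forward is not possible.

No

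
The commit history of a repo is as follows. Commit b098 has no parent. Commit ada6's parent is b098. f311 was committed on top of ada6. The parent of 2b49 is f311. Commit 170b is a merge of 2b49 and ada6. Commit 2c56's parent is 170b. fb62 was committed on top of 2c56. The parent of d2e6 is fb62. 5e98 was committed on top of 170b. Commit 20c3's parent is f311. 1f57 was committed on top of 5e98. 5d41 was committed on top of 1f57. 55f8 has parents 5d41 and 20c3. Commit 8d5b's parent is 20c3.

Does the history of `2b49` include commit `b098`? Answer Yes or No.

Ancestors of 2b49 (commits reachable by following parents): {2b49, ada6, b098, f311}.
b098 is in that set, so it is an ancestor of 2b49.

Yes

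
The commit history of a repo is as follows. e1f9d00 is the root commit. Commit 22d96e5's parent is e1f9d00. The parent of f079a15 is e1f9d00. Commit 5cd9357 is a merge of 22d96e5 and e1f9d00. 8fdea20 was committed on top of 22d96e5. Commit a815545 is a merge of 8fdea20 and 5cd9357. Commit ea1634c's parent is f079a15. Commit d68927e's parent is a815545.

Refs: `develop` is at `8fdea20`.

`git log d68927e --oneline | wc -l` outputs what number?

Walking parent pointers from d68927e: reachable set = {22d96e5, 5cd9357, 8fdea20, a815545, d68927e, e1f9d00}.
That is 6 commits.

6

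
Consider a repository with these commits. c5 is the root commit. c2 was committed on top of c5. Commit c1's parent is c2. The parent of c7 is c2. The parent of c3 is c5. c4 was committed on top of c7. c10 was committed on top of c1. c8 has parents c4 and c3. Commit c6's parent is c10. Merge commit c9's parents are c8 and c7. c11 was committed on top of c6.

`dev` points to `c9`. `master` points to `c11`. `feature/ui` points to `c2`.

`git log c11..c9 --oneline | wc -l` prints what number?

5

Reachable from c9: {c2, c3, c4, c5, c7, c8, c9}.
Reachable from c11: {c1, c10, c11, c2, c5, c6}.
In c9's history but not c11's: {c3, c4, c7, c8, c9} — 5 commits.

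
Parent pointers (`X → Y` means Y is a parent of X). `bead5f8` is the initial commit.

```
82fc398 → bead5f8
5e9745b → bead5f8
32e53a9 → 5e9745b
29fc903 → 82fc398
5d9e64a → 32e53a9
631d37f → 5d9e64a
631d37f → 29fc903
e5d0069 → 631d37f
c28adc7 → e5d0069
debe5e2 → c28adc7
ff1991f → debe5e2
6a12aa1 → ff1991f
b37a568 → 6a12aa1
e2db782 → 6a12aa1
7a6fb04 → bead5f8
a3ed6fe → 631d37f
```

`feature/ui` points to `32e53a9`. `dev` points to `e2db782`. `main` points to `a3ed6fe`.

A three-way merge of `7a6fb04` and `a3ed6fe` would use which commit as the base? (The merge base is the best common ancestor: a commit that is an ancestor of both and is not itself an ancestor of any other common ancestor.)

Ancestors of 7a6fb04: {7a6fb04, bead5f8}.
Ancestors of a3ed6fe: {29fc903, 32e53a9, 5d9e64a, 5e9745b, 631d37f, 82fc398, a3ed6fe, bead5f8}.
Common ancestors: {bead5f8}.
The only common ancestor is bead5f8, so it is the merge base.

bead5f8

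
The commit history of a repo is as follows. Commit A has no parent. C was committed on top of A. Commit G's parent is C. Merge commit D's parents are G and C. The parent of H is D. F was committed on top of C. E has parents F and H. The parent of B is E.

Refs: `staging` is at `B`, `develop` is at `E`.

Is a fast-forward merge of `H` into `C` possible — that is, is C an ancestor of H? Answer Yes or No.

A fast-forward from C to H is possible iff C is an ancestor of H.
Ancestors of H: {A, C, D, G, H}.
C is among them, so fast-forward is possible.

Yes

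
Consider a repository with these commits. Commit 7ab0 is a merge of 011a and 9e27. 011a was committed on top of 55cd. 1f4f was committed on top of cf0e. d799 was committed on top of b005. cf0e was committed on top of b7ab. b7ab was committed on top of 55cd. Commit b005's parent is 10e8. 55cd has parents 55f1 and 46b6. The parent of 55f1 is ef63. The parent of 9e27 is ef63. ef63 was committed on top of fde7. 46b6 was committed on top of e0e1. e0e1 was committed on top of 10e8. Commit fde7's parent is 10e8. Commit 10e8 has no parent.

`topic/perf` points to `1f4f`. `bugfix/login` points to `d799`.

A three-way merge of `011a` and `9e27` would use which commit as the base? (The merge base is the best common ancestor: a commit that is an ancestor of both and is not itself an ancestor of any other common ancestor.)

Ancestors of 011a: {011a, 10e8, 46b6, 55cd, 55f1, e0e1, ef63, fde7}.
Ancestors of 9e27: {10e8, 9e27, ef63, fde7}.
Common ancestors: {10e8, ef63, fde7}.
Among these, ef63 is not an ancestor of any other common ancestor — it is the merge base.

ef63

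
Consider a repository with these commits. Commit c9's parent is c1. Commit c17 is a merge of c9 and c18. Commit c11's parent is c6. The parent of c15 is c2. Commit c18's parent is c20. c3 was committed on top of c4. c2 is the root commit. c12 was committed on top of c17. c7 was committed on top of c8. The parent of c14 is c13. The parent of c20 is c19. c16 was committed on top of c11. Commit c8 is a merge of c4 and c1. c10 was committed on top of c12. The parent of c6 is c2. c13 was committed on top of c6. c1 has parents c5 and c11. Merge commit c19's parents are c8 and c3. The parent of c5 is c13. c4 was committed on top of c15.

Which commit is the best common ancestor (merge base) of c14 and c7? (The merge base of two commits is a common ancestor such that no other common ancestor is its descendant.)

c13

Ancestors of c14: {c13, c14, c2, c6}.
Ancestors of c7: {c1, c11, c13, c15, c2, c4, c5, c6, c7, c8}.
Common ancestors: {c13, c2, c6}.
Among these, c13 is not an ancestor of any other common ancestor — it is the merge base.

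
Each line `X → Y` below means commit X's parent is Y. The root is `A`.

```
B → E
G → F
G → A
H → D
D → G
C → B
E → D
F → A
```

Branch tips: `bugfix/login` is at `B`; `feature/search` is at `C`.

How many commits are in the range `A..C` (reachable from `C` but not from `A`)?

Reachable from C: {A, B, C, D, E, F, G}.
Reachable from A: {A}.
In C's history but not A's: {B, C, D, E, F, G} — 6 commits.

6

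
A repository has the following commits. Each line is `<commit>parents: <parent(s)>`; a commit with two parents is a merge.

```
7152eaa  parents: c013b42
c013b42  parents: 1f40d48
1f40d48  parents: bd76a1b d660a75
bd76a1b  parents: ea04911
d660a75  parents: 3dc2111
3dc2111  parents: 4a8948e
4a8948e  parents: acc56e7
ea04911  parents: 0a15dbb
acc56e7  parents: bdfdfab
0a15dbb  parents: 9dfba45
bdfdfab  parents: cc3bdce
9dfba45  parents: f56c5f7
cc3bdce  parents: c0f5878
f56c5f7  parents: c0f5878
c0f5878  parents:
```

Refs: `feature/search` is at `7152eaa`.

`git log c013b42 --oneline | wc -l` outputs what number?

Walking parent pointers from c013b42: reachable set = {0a15dbb, 1f40d48, 3dc2111, 4a8948e, 9dfba45, acc56e7, bd76a1b, bdfdfab, c013b42, c0f5878, cc3bdce, d660a75, ea04911, f56c5f7}.
That is 14 commits.

14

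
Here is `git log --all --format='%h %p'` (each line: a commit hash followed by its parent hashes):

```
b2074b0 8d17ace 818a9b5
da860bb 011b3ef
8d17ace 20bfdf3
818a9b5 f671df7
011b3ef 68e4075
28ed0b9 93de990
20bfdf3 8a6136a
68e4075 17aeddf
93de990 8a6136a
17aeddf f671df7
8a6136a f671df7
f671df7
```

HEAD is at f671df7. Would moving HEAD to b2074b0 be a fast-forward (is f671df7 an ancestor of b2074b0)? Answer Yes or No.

Yes

A fast-forward from f671df7 to b2074b0 is possible iff f671df7 is an ancestor of b2074b0.
Ancestors of b2074b0: {20bfdf3, 818a9b5, 8a6136a, 8d17ace, b2074b0, f671df7}.
f671df7 is among them, so fast-forward is possible.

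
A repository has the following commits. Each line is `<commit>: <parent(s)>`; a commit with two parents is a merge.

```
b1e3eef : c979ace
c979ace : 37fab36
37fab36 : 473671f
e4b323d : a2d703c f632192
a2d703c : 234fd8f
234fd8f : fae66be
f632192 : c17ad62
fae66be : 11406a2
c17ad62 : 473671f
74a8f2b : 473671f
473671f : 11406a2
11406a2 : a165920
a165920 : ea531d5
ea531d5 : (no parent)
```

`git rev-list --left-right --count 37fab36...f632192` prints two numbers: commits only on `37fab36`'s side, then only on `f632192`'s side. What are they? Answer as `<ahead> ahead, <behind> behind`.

Reachable from 37fab36: {11406a2, 37fab36, 473671f, a165920, ea531d5}.
Reachable from f632192: {11406a2, 473671f, a165920, c17ad62, ea531d5, f632192}.
Only in 37fab36's history (ahead): {37fab36} — 1.
Only in f632192's history (behind): {c17ad62, f632192} — 2.

1 ahead, 2 behind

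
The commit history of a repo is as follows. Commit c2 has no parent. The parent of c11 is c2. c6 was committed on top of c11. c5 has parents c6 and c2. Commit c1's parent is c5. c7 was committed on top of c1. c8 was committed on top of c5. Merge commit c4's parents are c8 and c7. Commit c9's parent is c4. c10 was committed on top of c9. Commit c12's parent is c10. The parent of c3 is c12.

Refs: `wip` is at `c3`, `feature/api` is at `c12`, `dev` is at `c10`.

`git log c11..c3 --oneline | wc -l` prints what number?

Reachable from c3: {c1, c10, c11, c12, c2, c3, c4, c5, c6, c7, c8, c9}.
Reachable from c11: {c11, c2}.
In c3's history but not c11's: {c1, c10, c12, c3, c4, c5, c6, c7, c8, c9} — 10 commits.

10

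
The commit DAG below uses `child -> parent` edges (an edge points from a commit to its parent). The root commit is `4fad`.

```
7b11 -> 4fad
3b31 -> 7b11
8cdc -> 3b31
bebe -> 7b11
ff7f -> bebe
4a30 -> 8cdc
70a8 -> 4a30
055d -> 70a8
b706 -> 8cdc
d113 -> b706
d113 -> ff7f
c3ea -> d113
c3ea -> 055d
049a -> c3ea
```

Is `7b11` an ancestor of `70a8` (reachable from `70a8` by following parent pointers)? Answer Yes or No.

Ancestors of 70a8 (commits reachable by following parents): {3b31, 4a30, 4fad, 70a8, 7b11, 8cdc}.
7b11 is in that set, so it is an ancestor of 70a8.

Yes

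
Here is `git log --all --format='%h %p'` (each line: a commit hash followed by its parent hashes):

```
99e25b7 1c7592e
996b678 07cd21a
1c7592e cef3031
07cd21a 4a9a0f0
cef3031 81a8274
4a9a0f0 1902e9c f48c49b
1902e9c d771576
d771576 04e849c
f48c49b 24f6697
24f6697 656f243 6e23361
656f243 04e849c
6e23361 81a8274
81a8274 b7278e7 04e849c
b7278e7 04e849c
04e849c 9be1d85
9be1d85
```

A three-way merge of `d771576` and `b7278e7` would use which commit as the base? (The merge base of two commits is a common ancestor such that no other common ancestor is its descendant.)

Ancestors of d771576: {04e849c, 9be1d85, d771576}.
Ancestors of b7278e7: {04e849c, 9be1d85, b7278e7}.
Common ancestors: {04e849c, 9be1d85}.
Among these, 04e849c is not an ancestor of any other common ancestor — it is the merge base.

04e849c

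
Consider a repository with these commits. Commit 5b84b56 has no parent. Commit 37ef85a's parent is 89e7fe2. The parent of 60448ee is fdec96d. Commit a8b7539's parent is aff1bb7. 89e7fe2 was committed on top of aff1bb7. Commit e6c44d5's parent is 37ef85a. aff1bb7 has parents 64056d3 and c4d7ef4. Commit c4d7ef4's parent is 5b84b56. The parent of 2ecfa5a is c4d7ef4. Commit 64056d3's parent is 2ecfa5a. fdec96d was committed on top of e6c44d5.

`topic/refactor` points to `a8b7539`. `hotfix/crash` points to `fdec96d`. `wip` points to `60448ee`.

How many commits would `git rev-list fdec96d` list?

Walking parent pointers from fdec96d: reachable set = {2ecfa5a, 37ef85a, 5b84b56, 64056d3, 89e7fe2, aff1bb7, c4d7ef4, e6c44d5, fdec96d}.
That is 9 commits.

9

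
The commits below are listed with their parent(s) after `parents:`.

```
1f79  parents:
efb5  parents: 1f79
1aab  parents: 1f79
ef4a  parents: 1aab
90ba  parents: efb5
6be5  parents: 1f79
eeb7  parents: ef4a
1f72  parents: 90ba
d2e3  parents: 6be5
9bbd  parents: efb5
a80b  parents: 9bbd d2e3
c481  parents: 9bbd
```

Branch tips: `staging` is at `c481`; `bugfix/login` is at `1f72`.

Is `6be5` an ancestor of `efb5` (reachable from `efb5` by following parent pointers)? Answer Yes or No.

No

Ancestors of efb5: {1f79, efb5}.
6be5 is not in that set, so it is not an ancestor of efb5.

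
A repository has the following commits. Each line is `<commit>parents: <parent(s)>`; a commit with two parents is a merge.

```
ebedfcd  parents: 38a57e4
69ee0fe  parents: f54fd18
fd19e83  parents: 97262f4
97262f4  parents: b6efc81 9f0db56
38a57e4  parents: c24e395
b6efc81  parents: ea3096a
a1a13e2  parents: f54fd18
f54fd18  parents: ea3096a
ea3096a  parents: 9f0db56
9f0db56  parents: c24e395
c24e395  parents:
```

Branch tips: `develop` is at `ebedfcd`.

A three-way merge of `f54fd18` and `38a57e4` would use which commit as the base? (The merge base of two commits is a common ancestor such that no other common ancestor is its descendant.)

Ancestors of f54fd18: {9f0db56, c24e395, ea3096a, f54fd18}.
Ancestors of 38a57e4: {38a57e4, c24e395}.
Common ancestors: {c24e395}.
The only common ancestor is c24e395, so it is the merge base.

c24e395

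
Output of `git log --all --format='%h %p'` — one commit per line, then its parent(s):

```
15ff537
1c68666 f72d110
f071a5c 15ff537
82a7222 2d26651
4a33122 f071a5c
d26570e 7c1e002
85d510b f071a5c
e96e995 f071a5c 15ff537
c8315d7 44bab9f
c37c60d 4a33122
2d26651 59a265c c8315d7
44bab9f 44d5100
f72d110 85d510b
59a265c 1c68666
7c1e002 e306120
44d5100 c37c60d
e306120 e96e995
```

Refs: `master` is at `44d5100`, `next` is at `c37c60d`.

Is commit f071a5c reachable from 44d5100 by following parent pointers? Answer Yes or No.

Ancestors of 44d5100 (commits reachable by following parents): {15ff537, 44d5100, 4a33122, c37c60d, f071a5c}.
f071a5c is in that set, so it is an ancestor of 44d5100.

Yes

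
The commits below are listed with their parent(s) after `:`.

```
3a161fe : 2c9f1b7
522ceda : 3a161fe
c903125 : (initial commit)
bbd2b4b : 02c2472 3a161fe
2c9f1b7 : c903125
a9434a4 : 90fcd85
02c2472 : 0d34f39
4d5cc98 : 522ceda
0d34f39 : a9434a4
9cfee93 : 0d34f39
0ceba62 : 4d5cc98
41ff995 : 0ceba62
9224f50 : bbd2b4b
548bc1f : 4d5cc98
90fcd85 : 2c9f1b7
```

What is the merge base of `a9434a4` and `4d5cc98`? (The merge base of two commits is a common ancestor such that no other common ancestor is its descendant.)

2c9f1b7

Ancestors of a9434a4: {2c9f1b7, 90fcd85, a9434a4, c903125}.
Ancestors of 4d5cc98: {2c9f1b7, 3a161fe, 4d5cc98, 522ceda, c903125}.
Common ancestors: {2c9f1b7, c903125}.
Among these, 2c9f1b7 is not an ancestor of any other common ancestor — it is the merge base.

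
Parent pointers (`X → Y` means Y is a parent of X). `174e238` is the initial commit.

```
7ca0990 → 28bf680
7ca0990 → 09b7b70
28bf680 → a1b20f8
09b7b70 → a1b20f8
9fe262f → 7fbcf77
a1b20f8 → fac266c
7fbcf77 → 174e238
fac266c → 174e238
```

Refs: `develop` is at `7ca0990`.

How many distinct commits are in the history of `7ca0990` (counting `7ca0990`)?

6

Walking parent pointers from 7ca0990: reachable set = {09b7b70, 174e238, 28bf680, 7ca0990, a1b20f8, fac266c}.
That is 6 commits.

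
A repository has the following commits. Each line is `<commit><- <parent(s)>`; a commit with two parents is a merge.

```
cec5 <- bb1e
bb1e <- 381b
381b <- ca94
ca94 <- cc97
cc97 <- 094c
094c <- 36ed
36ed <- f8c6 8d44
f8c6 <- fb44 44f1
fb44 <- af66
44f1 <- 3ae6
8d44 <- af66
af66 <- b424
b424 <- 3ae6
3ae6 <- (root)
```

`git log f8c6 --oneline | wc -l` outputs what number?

Walking parent pointers from f8c6: reachable set = {3ae6, 44f1, af66, b424, f8c6, fb44}.
That is 6 commits.

6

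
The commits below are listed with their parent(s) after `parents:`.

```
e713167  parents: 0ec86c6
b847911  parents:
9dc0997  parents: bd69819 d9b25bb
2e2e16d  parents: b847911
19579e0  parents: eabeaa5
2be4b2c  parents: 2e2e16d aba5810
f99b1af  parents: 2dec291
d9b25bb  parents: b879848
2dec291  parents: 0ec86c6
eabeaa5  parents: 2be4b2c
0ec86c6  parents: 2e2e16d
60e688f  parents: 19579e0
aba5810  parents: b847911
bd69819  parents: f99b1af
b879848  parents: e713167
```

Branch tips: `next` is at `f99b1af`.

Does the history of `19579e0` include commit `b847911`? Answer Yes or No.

Ancestors of 19579e0 (commits reachable by following parents): {19579e0, 2be4b2c, 2e2e16d, aba5810, b847911, eabeaa5}.
b847911 is in that set, so it is an ancestor of 19579e0.

Yes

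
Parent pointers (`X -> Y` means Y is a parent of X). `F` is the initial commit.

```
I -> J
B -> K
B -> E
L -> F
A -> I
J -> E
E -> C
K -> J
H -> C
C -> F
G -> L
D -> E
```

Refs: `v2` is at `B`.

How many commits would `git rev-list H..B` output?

4

Reachable from B: {B, C, E, F, J, K}.
Reachable from H: {C, F, H}.
In B's history but not H's: {B, E, J, K} — 4 commits.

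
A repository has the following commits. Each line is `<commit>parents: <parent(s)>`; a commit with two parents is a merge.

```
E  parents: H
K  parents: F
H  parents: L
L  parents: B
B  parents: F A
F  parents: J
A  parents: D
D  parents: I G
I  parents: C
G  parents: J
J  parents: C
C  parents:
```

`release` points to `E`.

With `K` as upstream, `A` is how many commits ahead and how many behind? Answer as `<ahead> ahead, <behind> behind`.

Reachable from A: {A, C, D, G, I, J}.
Reachable from K: {C, F, J, K}.
Only in A's history (ahead): {A, D, G, I} — 4.
Only in K's history (behind): {F, K} — 2.

4 ahead, 2 behind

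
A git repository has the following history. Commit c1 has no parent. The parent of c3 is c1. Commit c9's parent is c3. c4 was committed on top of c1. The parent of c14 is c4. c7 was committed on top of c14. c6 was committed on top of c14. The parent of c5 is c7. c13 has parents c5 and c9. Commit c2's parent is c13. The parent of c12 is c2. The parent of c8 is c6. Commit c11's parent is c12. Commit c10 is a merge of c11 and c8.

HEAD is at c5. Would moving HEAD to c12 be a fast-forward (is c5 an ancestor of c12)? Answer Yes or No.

A fast-forward from c5 to c12 is possible iff c5 is an ancestor of c12.
Ancestors of c12: {c1, c12, c13, c14, c2, c3, c4, c5, c7, c9}.
c5 is among them, so fast-forward is possible.

Yes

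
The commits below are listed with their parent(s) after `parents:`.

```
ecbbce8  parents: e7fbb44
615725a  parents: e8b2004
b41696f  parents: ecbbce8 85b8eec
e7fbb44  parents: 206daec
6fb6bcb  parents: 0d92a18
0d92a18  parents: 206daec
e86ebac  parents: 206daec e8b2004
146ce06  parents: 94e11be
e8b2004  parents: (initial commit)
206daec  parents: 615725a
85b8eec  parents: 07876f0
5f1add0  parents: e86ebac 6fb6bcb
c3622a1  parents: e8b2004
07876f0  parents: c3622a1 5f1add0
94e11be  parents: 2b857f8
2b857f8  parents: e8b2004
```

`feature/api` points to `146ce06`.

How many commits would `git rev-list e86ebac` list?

Walking parent pointers from e86ebac: reachable set = {206daec, 615725a, e86ebac, e8b2004}.
That is 4 commits.

4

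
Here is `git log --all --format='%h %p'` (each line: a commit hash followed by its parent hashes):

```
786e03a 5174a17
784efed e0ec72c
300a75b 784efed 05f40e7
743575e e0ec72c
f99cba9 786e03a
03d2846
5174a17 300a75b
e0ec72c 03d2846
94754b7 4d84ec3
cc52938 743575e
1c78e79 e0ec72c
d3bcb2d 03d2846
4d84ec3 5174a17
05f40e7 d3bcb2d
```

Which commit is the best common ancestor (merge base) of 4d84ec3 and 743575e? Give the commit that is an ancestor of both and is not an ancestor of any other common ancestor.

Ancestors of 4d84ec3: {03d2846, 05f40e7, 300a75b, 4d84ec3, 5174a17, 784efed, d3bcb2d, e0ec72c}.
Ancestors of 743575e: {03d2846, 743575e, e0ec72c}.
Common ancestors: {03d2846, e0ec72c}.
Among these, e0ec72c is not an ancestor of any other common ancestor — it is the merge base.

e0ec72c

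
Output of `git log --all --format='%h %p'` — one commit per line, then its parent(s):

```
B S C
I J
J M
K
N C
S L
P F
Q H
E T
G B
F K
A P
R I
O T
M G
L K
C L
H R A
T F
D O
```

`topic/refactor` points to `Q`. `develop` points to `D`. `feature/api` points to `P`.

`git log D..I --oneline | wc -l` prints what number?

8

Reachable from I: {B, C, G, I, J, K, L, M, S}.
Reachable from D: {D, F, K, O, T}.
In I's history but not D's: {B, C, G, I, J, L, M, S} — 8 commits.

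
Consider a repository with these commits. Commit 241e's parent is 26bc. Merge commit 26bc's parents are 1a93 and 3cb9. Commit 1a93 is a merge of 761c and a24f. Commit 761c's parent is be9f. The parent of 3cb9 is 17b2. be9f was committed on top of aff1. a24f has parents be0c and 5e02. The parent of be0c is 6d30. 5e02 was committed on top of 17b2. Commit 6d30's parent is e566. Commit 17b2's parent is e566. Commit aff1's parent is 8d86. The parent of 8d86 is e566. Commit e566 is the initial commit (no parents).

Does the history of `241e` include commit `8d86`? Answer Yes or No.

Ancestors of 241e (commits reachable by following parents): {17b2, 1a93, 241e, 26bc, 3cb9, 5e02, 6d30, 761c, 8d86, a24f, aff1, be0c, be9f, e566}.
8d86 is in that set, so it is an ancestor of 241e.

Yes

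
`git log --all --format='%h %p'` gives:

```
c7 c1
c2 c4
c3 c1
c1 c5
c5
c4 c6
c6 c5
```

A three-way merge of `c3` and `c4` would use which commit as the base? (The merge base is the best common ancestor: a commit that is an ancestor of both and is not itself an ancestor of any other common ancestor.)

c5

Ancestors of c3: {c1, c3, c5}.
Ancestors of c4: {c4, c5, c6}.
Common ancestors: {c5}.
The only common ancestor is c5, so it is the merge base.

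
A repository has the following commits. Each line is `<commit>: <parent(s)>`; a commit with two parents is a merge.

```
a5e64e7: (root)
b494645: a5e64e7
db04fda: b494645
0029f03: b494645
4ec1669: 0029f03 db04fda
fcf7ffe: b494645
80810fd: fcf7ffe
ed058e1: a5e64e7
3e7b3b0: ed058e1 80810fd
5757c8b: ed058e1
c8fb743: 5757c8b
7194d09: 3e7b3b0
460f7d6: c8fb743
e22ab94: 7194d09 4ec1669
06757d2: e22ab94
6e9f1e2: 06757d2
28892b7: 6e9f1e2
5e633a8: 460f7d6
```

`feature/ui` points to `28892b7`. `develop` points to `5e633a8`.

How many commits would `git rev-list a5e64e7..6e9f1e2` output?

Reachable from 6e9f1e2: {0029f03, 06757d2, 3e7b3b0, 4ec1669, 6e9f1e2, 7194d09, 80810fd, a5e64e7, b494645, db04fda, e22ab94, ed058e1, fcf7ffe}.
Reachable from a5e64e7: {a5e64e7}.
In 6e9f1e2's history but not a5e64e7's: {0029f03, 06757d2, 3e7b3b0, 4ec1669, 6e9f1e2, 7194d09, 80810fd, b494645, db04fda, e22ab94, ed058e1, fcf7ffe} — 12 commits.

12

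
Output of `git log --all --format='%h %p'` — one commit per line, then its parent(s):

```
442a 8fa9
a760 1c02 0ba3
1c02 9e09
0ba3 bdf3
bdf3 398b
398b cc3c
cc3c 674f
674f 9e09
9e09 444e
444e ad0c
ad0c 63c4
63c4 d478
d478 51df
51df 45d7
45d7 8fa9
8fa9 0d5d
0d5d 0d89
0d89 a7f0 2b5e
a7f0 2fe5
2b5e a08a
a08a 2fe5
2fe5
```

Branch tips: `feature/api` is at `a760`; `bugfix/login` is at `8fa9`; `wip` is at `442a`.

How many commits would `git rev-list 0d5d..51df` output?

Reachable from 51df: {0d5d, 0d89, 2b5e, 2fe5, 45d7, 51df, 8fa9, a08a, a7f0}.
Reachable from 0d5d: {0d5d, 0d89, 2b5e, 2fe5, a08a, a7f0}.
In 51df's history but not 0d5d's: {45d7, 51df, 8fa9} — 3 commits.

3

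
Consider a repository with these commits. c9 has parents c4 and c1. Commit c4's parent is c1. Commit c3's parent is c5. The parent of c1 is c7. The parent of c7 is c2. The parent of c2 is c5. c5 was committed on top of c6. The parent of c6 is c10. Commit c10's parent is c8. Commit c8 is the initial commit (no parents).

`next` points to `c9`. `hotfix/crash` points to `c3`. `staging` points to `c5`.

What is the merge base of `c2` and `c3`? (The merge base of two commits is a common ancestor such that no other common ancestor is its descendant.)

c5

Ancestors of c2: {c10, c2, c5, c6, c8}.
Ancestors of c3: {c10, c3, c5, c6, c8}.
Common ancestors: {c10, c5, c6, c8}.
Among these, c5 is not an ancestor of any other common ancestor — it is the merge base.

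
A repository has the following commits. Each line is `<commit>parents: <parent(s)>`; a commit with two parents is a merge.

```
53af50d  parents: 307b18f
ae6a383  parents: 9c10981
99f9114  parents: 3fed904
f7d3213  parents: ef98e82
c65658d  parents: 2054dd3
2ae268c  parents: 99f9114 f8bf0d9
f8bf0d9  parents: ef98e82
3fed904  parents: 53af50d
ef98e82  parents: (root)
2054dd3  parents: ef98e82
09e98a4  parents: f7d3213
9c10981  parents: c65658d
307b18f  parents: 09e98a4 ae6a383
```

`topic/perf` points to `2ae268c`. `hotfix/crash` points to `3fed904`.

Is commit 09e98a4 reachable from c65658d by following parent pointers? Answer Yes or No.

Ancestors of c65658d: {2054dd3, c65658d, ef98e82}.
09e98a4 is not in that set, so it is not an ancestor of c65658d.

No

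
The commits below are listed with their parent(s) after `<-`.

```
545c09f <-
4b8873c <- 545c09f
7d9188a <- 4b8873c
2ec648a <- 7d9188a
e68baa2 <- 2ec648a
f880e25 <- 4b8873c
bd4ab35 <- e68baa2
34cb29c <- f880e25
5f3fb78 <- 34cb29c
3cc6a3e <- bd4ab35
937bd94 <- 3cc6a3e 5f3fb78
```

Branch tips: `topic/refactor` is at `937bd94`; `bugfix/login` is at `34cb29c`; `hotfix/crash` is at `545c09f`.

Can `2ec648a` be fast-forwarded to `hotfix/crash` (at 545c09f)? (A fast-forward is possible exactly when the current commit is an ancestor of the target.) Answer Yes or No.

No

A fast-forward from 2ec648a to 545c09f is possible iff 2ec648a is an ancestor of 545c09f.
Ancestors of 545c09f: {545c09f}.
2ec648a is not among them, so fast-forward is not possible.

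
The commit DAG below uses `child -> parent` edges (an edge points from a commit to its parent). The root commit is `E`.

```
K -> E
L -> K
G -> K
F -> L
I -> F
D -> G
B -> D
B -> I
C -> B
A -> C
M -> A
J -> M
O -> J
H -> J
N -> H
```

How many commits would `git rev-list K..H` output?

Reachable from H: {A, B, C, D, E, F, G, H, I, J, K, L, M}.
Reachable from K: {E, K}.
In H's history but not K's: {A, B, C, D, F, G, H, I, J, L, M} — 11 commits.

11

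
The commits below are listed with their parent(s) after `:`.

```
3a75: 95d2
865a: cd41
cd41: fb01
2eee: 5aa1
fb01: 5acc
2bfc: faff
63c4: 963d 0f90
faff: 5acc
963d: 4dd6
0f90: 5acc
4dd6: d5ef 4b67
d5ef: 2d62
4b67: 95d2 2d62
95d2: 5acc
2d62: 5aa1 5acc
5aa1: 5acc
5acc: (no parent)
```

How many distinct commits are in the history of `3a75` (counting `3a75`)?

Walking parent pointers from 3a75: reachable set = {3a75, 5acc, 95d2}.
That is 3 commits.

3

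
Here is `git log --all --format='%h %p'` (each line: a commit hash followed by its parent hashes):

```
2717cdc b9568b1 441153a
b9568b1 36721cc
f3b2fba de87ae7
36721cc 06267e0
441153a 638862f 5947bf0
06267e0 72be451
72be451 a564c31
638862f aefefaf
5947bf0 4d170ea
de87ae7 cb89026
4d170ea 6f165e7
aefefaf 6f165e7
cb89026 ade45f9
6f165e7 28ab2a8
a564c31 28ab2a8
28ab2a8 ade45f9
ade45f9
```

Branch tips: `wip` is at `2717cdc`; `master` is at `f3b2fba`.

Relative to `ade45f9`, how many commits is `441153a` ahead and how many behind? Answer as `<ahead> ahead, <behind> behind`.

7 ahead, 0 behind

Reachable from 441153a: {28ab2a8, 441153a, 4d170ea, 5947bf0, 638862f, 6f165e7, ade45f9, aefefaf}.
Reachable from ade45f9: {ade45f9}.
Only in 441153a's history (ahead): {28ab2a8, 441153a, 4d170ea, 5947bf0, 638862f, 6f165e7, aefefaf} — 7.
Only in ade45f9's history (behind): {} — 0.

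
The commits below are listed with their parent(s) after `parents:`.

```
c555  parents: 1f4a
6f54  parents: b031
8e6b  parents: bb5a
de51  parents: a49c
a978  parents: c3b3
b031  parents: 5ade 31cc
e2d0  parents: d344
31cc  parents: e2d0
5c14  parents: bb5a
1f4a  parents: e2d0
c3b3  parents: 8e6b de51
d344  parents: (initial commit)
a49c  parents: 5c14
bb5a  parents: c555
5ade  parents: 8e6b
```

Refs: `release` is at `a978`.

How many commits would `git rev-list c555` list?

4

Walking parent pointers from c555: reachable set = {1f4a, c555, d344, e2d0}.
That is 4 commits.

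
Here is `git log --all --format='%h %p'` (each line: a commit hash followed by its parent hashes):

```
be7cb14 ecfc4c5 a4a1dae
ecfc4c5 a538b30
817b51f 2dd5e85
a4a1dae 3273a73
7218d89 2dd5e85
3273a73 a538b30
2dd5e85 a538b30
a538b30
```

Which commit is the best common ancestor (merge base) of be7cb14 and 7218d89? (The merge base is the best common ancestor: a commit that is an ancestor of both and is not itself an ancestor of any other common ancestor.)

Ancestors of be7cb14: {3273a73, a4a1dae, a538b30, be7cb14, ecfc4c5}.
Ancestors of 7218d89: {2dd5e85, 7218d89, a538b30}.
Common ancestors: {a538b30}.
The only common ancestor is a538b30, so it is the merge base.

a538b30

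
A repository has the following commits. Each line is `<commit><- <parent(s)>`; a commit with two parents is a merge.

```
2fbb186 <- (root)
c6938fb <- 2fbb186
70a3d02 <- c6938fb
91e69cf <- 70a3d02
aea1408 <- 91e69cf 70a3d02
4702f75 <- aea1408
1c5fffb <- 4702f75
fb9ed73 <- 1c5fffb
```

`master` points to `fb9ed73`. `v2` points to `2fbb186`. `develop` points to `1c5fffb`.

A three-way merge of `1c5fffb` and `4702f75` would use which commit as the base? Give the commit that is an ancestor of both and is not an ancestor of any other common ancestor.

Ancestors of 1c5fffb: {1c5fffb, 2fbb186, 4702f75, 70a3d02, 91e69cf, aea1408, c6938fb}.
Ancestors of 4702f75: {2fbb186, 4702f75, 70a3d02, 91e69cf, aea1408, c6938fb}.
Common ancestors: {2fbb186, 4702f75, 70a3d02, 91e69cf, aea1408, c6938fb}.
Among these, 4702f75 is not an ancestor of any other common ancestor — it is the merge base.

4702f75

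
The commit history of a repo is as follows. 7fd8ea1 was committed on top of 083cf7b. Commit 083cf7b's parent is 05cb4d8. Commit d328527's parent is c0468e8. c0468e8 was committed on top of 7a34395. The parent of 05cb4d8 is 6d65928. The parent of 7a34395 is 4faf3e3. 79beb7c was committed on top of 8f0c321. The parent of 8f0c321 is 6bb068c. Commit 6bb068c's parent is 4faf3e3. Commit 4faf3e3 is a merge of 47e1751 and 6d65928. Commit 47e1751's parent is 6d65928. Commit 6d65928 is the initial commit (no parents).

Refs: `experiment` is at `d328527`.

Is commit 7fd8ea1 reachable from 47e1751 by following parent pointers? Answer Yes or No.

No

Ancestors of 47e1751: {47e1751, 6d65928}.
7fd8ea1 is not in that set, so it is not an ancestor of 47e1751.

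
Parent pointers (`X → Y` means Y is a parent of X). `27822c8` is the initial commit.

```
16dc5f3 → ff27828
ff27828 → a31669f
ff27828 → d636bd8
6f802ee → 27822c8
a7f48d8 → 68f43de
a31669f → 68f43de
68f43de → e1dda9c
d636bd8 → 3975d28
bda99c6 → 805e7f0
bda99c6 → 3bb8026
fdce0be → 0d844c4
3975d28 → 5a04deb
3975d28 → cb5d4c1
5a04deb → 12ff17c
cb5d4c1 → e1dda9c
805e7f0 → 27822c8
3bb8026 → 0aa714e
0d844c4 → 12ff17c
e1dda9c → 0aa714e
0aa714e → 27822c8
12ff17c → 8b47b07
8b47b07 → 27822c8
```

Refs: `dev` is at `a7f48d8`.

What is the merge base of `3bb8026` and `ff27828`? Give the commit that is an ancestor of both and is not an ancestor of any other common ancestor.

Ancestors of 3bb8026: {0aa714e, 27822c8, 3bb8026}.
Ancestors of ff27828: {0aa714e, 12ff17c, 27822c8, 3975d28, 5a04deb, 68f43de, 8b47b07, a31669f, cb5d4c1, d636bd8, e1dda9c, ff27828}.
Common ancestors: {0aa714e, 27822c8}.
Among these, 0aa714e is not an ancestor of any other common ancestor — it is the merge base.

0aa714e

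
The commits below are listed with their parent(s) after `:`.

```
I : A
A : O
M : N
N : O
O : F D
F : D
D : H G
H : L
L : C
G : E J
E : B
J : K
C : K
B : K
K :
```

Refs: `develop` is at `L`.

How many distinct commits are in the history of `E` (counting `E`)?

Walking parent pointers from E: reachable set = {B, E, K}.
That is 3 commits.

3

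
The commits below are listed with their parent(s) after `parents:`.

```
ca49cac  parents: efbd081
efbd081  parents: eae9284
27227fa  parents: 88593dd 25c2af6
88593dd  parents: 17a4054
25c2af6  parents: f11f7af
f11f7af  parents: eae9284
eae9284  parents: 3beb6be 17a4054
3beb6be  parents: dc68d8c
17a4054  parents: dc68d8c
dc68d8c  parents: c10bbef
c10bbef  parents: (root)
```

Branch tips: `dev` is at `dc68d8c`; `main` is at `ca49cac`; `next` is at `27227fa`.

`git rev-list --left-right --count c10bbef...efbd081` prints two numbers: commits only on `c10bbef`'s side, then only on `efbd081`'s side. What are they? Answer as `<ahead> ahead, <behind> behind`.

Reachable from c10bbef: {c10bbef}.
Reachable from efbd081: {17a4054, 3beb6be, c10bbef, dc68d8c, eae9284, efbd081}.
Only in c10bbef's history (ahead): {} — 0.
Only in efbd081's history (behind): {17a4054, 3beb6be, dc68d8c, eae9284, efbd081} — 5.

0 ahead, 5 behind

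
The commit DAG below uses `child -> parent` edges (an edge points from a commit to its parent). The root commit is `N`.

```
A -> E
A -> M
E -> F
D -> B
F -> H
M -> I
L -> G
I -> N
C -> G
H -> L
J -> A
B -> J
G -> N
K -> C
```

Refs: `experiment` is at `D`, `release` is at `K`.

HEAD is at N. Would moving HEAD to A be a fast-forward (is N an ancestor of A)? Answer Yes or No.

Yes

A fast-forward from N to A is possible iff N is an ancestor of A.
Ancestors of A: {A, E, F, G, H, I, L, M, N}.
N is among them, so fast-forward is possible.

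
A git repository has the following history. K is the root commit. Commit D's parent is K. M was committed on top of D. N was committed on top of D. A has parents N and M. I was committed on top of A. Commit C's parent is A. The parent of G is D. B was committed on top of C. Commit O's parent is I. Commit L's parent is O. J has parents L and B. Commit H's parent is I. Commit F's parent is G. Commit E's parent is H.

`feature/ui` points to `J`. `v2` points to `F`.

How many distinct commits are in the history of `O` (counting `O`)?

7

Walking parent pointers from O: reachable set = {A, D, I, K, M, N, O}.
That is 7 commits.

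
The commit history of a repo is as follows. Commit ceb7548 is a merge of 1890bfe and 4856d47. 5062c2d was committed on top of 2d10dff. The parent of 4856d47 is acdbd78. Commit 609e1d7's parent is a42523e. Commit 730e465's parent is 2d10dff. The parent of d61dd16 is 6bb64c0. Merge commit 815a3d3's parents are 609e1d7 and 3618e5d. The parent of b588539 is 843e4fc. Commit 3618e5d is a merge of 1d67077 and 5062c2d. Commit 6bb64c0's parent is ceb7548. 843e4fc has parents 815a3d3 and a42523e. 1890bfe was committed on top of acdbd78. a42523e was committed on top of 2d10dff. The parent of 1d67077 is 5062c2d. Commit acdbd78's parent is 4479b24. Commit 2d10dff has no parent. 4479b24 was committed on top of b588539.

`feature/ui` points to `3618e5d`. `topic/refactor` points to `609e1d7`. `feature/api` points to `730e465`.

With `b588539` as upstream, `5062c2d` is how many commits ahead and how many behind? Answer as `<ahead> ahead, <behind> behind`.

0 ahead, 7 behind

Reachable from 5062c2d: {2d10dff, 5062c2d}.
Reachable from b588539: {1d67077, 2d10dff, 3618e5d, 5062c2d, 609e1d7, 815a3d3, 843e4fc, a42523e, b588539}.
Only in 5062c2d's history (ahead): {} — 0.
Only in b588539's history (behind): {1d67077, 3618e5d, 609e1d7, 815a3d3, 843e4fc, a42523e, b588539} — 7.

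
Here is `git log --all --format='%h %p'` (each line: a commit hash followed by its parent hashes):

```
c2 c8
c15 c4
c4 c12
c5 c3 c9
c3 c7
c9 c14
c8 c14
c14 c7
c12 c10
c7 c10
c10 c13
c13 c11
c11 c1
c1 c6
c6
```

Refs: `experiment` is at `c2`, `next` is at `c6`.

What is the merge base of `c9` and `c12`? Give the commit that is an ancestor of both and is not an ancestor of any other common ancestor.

Ancestors of c9: {c1, c10, c11, c13, c14, c6, c7, c9}.
Ancestors of c12: {c1, c10, c11, c12, c13, c6}.
Common ancestors: {c1, c10, c11, c13, c6}.
Among these, c10 is not an ancestor of any other common ancestor — it is the merge base.

c10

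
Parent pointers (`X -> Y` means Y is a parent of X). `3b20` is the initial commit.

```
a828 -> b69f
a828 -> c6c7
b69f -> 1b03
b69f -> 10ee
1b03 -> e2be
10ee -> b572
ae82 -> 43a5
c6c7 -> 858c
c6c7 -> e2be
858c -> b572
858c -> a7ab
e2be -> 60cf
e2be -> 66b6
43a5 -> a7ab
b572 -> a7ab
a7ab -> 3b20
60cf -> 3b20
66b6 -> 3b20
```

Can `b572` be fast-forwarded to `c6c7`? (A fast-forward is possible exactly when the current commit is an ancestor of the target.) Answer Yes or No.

A fast-forward from b572 to c6c7 is possible iff b572 is an ancestor of c6c7.
Ancestors of c6c7: {3b20, 60cf, 66b6, 858c, a7ab, b572, c6c7, e2be}.
b572 is among them, so fast-forward is possible.

Yes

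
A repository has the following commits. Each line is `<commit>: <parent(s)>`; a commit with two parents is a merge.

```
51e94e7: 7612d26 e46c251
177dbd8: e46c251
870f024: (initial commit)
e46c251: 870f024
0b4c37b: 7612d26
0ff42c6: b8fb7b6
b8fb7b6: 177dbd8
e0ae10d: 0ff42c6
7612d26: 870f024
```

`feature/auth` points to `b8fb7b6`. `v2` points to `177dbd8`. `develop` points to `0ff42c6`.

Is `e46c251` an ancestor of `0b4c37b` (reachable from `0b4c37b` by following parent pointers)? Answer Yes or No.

No

Ancestors of 0b4c37b: {0b4c37b, 7612d26, 870f024}.
e46c251 is not in that set, so it is not an ancestor of 0b4c37b.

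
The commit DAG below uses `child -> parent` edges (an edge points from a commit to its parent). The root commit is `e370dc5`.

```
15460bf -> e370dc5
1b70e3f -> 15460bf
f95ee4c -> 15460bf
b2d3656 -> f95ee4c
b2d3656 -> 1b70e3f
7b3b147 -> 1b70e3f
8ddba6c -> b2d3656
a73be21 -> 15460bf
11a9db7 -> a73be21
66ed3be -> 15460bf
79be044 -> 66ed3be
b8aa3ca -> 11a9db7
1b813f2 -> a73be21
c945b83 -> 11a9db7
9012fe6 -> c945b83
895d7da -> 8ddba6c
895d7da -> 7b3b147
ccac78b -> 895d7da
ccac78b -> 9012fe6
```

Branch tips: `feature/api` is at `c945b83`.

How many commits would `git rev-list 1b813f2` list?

Walking parent pointers from 1b813f2: reachable set = {15460bf, 1b813f2, a73be21, e370dc5}.
That is 4 commits.

4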